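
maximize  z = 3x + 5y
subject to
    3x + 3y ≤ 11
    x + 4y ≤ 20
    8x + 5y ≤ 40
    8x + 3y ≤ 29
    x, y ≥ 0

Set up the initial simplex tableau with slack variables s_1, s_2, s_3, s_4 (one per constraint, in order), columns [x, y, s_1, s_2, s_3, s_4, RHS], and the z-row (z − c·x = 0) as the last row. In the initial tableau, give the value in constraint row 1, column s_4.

Slack s_4 belongs to constraint 4; its column is the unit vector e_4, so the entry in row 1 is 0.

0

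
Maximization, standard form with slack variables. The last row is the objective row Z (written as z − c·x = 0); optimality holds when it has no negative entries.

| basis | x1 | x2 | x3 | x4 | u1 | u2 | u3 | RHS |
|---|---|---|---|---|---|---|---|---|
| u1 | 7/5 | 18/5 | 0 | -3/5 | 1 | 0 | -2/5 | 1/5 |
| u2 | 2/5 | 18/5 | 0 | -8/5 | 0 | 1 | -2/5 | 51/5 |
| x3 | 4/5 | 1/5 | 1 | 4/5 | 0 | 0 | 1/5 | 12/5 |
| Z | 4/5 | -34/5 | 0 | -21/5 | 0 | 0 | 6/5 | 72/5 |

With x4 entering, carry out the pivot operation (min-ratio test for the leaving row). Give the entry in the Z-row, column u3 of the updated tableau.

9/4

Ratio test on column x4 — row 1: entry -3/5 ≤ 0; row 2: entry -8/5 ≤ 0; row 3: (12/5)/(4/5) = 3. Minimum is 3 at row 3 (x3 leaves); pivot element 4/5.
Divide row 3 by 4/5; eliminate column x4 from the other rows.
Z-row update in column u3: 6/5 − (-21/5)·(1/4) = 9/4.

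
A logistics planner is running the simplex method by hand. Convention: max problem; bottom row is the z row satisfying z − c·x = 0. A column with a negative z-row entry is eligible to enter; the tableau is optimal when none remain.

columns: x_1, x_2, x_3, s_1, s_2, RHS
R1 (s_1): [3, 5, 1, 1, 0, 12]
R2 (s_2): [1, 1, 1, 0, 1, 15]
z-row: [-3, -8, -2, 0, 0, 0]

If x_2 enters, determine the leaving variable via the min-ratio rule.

s_1

Column x_2 entries and ratios — s_1: 12/5 = 12/5; s_2: 15/1 = 15.
Smallest ratio is 12/5 in the row of s_1, so s_1 leaves.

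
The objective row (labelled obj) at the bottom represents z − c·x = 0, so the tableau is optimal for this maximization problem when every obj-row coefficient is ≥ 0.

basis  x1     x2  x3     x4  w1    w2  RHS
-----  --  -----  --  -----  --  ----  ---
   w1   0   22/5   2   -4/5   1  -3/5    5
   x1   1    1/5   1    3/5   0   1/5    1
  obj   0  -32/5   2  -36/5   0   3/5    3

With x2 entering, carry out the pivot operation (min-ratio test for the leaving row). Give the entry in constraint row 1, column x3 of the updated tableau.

5/11

Ratio test on column x2 — row 1: 5/(22/5) = 25/22; row 2: 1/(1/5) = 5. Minimum is 25/22 at row 1 (w1 leaves); pivot element 22/5.
Divide row 1 by 22/5; eliminate column x2 from the other rows.
In the new row 1, the x3 entry is the old entry divided by the pivot: 2/(22/5) = 5/11.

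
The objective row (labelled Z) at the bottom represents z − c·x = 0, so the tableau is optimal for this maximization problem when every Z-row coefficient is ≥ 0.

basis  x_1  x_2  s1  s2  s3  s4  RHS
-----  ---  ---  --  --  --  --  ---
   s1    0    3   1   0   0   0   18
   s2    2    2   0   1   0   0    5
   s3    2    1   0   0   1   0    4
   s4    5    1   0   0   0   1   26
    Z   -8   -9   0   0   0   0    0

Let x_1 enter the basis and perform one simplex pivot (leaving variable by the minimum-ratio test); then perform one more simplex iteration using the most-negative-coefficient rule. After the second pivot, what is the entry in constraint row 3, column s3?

1

Ratio test on column x_1 — row 1: entry 0 ≤ 0; row 2: 5/2 = 5/2; row 3: 4/2 = 2; row 4: 26/5 = 26/5. Minimum is 2 at row 3 (s3 leaves); pivot element 2.
Divide row 3 by 2; eliminate column x_1 from the other rows.
Second iteration: most negative Z-row entry is -5 in column x_2, so x_2 enters.
Ratio test on column x_2 — row 1: 18/3 = 6; row 2: 1/1 = 1; row 3: 2/(1/2) = 4; row 4: entry -3/2 ≤ 0. Minimum is 1 at row 2 (s2 leaves); pivot element 1.
Divide row 2 by 1; eliminate column x_2 from the other rows.
After both pivots, the entry at constraint row 3, column s3 is 1.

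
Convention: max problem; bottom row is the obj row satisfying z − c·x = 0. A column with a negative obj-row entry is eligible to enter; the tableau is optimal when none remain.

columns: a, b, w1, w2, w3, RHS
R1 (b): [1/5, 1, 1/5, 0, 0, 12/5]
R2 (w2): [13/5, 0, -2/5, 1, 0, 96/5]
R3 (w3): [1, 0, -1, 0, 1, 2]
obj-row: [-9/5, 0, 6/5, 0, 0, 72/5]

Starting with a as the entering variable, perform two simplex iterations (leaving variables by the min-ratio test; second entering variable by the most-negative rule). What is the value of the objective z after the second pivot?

21

Ratio test on column a — row 1: (12/5)/(1/5) = 12; row 2: (96/5)/(13/5) = 96/13; row 3: 2/1 = 2. Minimum is 2 at row 3 (w3 leaves); pivot element 1.
Pivot on row 3; the obj-row RHS becomes 72/5 − (-9/5)·2 = 18.
Next entering variable (most negative obj-row entry -3/5): w1.
Ratio test on column w1 — row 1: 2/(2/5) = 5; row 2: 14/(11/5) = 70/11; row 3: entry -1 ≤ 0. Minimum is 5 at row 1 (b leaves); pivot element 2/5.
After the second pivot the obj-row RHS is 18 − (-3/5)·5 = 21.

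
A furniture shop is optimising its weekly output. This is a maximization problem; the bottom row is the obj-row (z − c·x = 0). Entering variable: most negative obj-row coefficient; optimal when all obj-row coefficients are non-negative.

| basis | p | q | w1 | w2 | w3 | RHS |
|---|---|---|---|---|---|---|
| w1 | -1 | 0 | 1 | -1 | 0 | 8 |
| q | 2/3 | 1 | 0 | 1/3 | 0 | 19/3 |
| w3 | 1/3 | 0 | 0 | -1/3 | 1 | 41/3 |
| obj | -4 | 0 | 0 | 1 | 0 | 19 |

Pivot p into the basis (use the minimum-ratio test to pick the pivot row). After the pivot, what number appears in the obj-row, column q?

6

Ratio test on column p — row 1: entry -1 ≤ 0; row 2: (19/3)/(2/3) = 19/2; row 3: (41/3)/(1/3) = 41. Minimum is 19/2 at row 2 (q leaves); pivot element 2/3.
Divide row 2 by 2/3; eliminate column p from the other rows.
obj-row update in column q: 0 − (-4)·(3/2) = 6.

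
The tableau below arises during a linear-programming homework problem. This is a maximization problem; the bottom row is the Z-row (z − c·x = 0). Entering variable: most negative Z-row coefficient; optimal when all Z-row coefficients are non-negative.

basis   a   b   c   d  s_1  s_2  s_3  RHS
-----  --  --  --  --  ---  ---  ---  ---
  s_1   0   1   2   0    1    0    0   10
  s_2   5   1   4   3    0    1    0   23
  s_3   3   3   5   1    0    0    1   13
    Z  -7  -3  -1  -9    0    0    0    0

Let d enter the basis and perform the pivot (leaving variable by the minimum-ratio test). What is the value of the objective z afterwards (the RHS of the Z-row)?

69

Ratio test on column d — row 1: entry 0 ≤ 0; row 2: 23/3 = 23/3; row 3: 13/1 = 13. Minimum is 23/3 at row 2 (s_2 leaves); pivot element 3.
Pivot on row 2; the Z-row RHS becomes 0 − (-9)·(23/3) = 69.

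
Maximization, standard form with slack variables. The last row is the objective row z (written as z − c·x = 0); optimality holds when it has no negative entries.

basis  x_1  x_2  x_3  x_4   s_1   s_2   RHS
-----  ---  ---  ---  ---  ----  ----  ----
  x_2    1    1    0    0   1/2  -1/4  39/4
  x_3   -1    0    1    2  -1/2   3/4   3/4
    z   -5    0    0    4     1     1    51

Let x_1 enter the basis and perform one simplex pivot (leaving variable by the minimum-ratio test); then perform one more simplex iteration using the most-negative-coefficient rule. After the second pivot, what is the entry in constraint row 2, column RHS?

Ratio test on column x_1 — row 1: (39/4)/1 = 39/4; row 2: entry -1 ≤ 0. Minimum is 39/4 at row 1 (x_2 leaves); pivot element 1.
Divide row 1 by 1; eliminate column x_1 from the other rows.
Second iteration: most negative z-row entry is -1/4 in column s_2, so s_2 enters.
Ratio test on column s_2 — row 1: entry -1/4 ≤ 0; row 2: (21/2)/(1/2) = 21. Minimum is 21 at row 2 (x_3 leaves); pivot element 1/2.
Divide row 2 by 1/2; eliminate column s_2 from the other rows.
After both pivots, the entry at constraint row 2, column RHS is 21.

21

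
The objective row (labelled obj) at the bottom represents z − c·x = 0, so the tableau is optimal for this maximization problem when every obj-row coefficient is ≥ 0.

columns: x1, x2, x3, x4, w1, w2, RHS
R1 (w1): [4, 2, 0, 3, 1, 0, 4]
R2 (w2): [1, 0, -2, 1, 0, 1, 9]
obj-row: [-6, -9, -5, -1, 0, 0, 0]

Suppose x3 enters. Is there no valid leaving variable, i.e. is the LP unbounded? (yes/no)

yes

Every constraint-row entry in column x3 is ≤ 0, so increasing x3 is unbounded.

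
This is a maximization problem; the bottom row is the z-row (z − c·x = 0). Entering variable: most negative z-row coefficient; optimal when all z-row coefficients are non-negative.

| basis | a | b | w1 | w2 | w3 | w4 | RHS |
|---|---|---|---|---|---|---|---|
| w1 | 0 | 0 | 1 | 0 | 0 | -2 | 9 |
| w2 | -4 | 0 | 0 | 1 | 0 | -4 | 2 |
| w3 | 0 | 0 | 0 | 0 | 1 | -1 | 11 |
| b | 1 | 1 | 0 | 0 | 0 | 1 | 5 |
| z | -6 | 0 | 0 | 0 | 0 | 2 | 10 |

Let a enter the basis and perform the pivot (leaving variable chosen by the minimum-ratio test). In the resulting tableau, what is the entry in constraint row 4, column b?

1

Ratio test on column a — row 1: entry 0 ≤ 0; row 2: entry -4 ≤ 0; row 3: entry 0 ≤ 0; row 4: 5/1 = 5. Minimum is 5 at row 4 (b leaves); pivot element 1.
Divide row 4 by 1; eliminate column a from the other rows.
In the new row 4, the b entry is the old entry divided by the pivot: 1/1 = 1.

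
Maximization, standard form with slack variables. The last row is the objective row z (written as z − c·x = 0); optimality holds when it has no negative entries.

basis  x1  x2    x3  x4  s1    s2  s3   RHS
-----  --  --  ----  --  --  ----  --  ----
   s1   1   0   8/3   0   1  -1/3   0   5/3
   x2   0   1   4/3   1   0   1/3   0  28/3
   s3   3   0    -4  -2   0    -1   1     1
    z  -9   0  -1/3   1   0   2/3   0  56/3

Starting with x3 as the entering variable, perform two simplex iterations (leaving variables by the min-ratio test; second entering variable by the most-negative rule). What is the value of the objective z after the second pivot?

232/9

Ratio test on column x3 — row 1: (5/3)/(8/3) = 5/8; row 2: (28/3)/(4/3) = 7; row 3: entry -4 ≤ 0. Minimum is 5/8 at row 1 (s1 leaves); pivot element 8/3.
Pivot on row 1; the z-row RHS becomes 56/3 − (-1/3)·(5/8) = 151/8.
Next entering variable (most negative z-row entry -71/8): x1.
Ratio test on column x1 — row 1: (5/8)/(3/8) = 5/3; row 2: entry -1/2 ≤ 0; row 3: (7/2)/(9/2) = 7/9. Minimum is 7/9 at row 3 (s3 leaves); pivot element 9/2.
After the second pivot the z-row RHS is 151/8 − (-71/8)·(7/9) = 232/9.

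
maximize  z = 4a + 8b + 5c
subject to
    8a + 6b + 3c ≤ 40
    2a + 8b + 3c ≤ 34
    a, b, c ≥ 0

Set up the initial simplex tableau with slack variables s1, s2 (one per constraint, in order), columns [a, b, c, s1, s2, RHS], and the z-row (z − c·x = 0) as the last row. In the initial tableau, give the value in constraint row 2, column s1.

0

Slack s1 belongs to constraint 1; its column is the unit vector e_1, so the entry in row 2 is 0.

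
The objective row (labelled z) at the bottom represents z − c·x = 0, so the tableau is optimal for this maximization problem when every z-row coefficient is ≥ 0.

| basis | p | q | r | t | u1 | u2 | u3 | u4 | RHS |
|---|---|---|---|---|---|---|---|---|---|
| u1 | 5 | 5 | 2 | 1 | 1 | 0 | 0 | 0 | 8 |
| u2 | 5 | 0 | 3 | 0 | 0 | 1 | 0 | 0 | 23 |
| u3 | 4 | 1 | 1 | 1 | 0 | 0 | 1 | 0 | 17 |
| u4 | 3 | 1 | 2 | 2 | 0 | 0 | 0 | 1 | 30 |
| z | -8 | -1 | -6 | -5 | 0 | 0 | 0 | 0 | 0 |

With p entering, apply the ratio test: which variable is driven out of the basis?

Column p entries and ratios — u1: 8/5 = 8/5; u2: 23/5 = 23/5; u3: 17/4 = 17/4; u4: 30/3 = 10.
Smallest ratio is 8/5 in the row of u1, so u1 leaves.

u1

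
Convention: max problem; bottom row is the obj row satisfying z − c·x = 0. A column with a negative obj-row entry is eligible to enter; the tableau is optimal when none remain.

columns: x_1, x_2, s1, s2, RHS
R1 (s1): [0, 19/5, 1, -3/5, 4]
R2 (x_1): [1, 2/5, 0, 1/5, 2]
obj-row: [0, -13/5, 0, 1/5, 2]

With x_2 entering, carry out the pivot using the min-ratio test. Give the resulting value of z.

Ratio test on column x_2 — row 1: 4/(19/5) = 20/19; row 2: 2/(2/5) = 5. Minimum is 20/19 at row 1 (s1 leaves); pivot element 19/5.
Pivot on row 1; the obj-row RHS becomes 2 − (-13/5)·(20/19) = 90/19.

90/19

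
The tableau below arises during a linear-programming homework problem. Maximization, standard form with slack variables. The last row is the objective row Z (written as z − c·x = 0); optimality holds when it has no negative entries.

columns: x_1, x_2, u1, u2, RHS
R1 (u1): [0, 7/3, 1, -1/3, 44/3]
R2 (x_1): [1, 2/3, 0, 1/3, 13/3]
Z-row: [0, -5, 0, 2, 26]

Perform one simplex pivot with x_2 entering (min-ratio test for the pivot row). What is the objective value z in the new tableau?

Ratio test on column x_2 — row 1: (44/3)/(7/3) = 44/7; row 2: (13/3)/(2/3) = 13/2. Minimum is 44/7 at row 1 (u1 leaves); pivot element 7/3.
Pivot on row 1; the Z-row RHS becomes 26 − (-5)·(44/7) = 402/7.

402/7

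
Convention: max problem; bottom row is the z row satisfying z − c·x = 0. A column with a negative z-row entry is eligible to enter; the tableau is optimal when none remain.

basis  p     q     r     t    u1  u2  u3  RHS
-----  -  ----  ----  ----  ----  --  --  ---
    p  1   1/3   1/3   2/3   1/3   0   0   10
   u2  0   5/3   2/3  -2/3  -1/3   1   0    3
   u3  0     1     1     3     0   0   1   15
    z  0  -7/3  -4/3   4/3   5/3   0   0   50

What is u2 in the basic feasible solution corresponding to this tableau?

3

u2 is basic (row 2); its value is the RHS of that row, 3.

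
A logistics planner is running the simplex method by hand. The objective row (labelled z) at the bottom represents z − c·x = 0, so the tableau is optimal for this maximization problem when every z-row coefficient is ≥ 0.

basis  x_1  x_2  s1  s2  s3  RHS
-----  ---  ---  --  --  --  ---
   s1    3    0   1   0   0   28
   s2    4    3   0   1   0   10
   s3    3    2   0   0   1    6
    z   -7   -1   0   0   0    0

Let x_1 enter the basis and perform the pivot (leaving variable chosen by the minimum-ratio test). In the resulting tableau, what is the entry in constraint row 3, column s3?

Ratio test on column x_1 — row 1: 28/3 = 28/3; row 2: 10/4 = 5/2; row 3: 6/3 = 2. Minimum is 2 at row 3 (s3 leaves); pivot element 3.
Divide row 3 by 3; eliminate column x_1 from the other rows.
In the new row 3, the s3 entry is the old entry divided by the pivot: 1/3 = 1/3.

1/3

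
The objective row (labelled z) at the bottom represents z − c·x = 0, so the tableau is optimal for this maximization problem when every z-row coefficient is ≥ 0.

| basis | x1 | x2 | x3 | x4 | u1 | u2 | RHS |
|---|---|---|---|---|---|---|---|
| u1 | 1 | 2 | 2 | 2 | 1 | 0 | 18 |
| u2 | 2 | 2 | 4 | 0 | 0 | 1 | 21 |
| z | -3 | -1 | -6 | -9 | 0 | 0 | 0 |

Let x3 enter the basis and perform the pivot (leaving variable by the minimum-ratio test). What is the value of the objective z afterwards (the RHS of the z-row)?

63/2

Ratio test on column x3 — row 1: 18/2 = 9; row 2: 21/4 = 21/4. Minimum is 21/4 at row 2 (u2 leaves); pivot element 4.
Pivot on row 2; the z-row RHS becomes 0 − (-6)·(21/4) = 63/2.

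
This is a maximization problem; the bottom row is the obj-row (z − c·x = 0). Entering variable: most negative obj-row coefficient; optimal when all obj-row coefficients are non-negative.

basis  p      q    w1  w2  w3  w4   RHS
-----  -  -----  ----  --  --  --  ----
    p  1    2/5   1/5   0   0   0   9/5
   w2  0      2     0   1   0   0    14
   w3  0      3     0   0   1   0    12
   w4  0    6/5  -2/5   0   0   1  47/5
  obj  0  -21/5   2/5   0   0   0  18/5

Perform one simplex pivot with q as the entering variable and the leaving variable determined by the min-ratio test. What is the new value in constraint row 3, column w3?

1/3

Ratio test on column q — row 1: (9/5)/(2/5) = 9/2; row 2: 14/2 = 7; row 3: 12/3 = 4; row 4: (47/5)/(6/5) = 47/6. Minimum is 4 at row 3 (w3 leaves); pivot element 3.
Divide row 3 by 3; eliminate column q from the other rows.
In the new row 3, the w3 entry is the old entry divided by the pivot: 1/3 = 1/3.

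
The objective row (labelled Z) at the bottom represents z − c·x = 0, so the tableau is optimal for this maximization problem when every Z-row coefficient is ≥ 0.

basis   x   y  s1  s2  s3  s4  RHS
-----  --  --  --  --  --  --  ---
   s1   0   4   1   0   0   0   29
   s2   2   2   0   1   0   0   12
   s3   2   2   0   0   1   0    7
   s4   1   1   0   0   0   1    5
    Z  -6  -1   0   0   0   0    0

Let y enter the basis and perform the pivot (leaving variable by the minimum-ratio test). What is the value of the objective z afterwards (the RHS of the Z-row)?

Ratio test on column y — row 1: 29/4 = 29/4; row 2: 12/2 = 6; row 3: 7/2 = 7/2; row 4: 5/1 = 5. Minimum is 7/2 at row 3 (s3 leaves); pivot element 2.
Pivot on row 3; the Z-row RHS becomes 0 − (-1)·(7/2) = 7/2.

7/2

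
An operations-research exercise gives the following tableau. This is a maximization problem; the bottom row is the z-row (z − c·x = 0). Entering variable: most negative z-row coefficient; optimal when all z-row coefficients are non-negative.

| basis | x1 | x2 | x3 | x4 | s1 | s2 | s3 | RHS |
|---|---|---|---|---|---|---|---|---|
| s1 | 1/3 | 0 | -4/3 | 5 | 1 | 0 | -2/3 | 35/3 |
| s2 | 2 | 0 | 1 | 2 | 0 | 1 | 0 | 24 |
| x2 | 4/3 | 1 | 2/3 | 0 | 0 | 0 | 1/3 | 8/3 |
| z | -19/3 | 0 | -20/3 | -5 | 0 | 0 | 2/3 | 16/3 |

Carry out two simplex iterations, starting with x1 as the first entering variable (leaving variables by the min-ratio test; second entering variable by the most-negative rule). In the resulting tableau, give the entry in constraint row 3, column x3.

Ratio test on column x1 — row 1: (35/3)/(1/3) = 35; row 2: 24/2 = 12; row 3: (8/3)/(4/3) = 2. Minimum is 2 at row 3 (x2 leaves); pivot element 4/3.
Divide row 3 by 4/3; eliminate column x1 from the other rows.
Second iteration: most negative z-row entry is -5 in column x4, so x4 enters.
Ratio test on column x4 — row 1: 11/5 = 11/5; row 2: 20/2 = 10; row 3: entry 0 ≤ 0. Minimum is 11/5 at row 1 (s1 leaves); pivot element 5.
Divide row 1 by 5; eliminate column x4 from the other rows.
After both pivots, the entry at constraint row 3, column x3 is 1/2.

1/2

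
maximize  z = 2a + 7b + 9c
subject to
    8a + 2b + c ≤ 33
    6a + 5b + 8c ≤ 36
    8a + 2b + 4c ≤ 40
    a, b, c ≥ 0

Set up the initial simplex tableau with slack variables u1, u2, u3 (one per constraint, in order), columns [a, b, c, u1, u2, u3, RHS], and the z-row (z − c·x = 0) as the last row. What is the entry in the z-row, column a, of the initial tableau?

The z-row carries the negated objective coefficients: the a entry is -2.

-2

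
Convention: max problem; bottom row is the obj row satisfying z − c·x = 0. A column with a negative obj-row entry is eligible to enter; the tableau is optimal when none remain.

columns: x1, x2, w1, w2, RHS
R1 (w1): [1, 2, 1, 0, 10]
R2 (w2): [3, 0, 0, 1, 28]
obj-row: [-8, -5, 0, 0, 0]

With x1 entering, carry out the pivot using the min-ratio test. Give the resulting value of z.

224/3

Ratio test on column x1 — row 1: 10/1 = 10; row 2: 28/3 = 28/3. Minimum is 28/3 at row 2 (w2 leaves); pivot element 3.
Pivot on row 2; the obj-row RHS becomes 0 − (-8)·(28/3) = 224/3.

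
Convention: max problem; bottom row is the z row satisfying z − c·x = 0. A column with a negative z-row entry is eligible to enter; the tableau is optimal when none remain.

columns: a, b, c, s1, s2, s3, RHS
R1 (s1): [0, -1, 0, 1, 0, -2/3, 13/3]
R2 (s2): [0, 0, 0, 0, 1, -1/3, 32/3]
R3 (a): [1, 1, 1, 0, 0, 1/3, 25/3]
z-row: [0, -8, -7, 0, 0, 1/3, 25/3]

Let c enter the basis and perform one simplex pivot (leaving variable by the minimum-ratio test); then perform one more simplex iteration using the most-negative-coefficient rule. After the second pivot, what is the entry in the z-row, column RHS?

Ratio test on column c — row 1: entry 0 ≤ 0; row 2: entry 0 ≤ 0; row 3: (25/3)/1 = 25/3. Minimum is 25/3 at row 3 (a leaves); pivot element 1.
Divide row 3 by 1; eliminate column c from the other rows.
Second iteration: most negative z-row entry is -1 in column b, so b enters.
Ratio test on column b — row 1: entry -1 ≤ 0; row 2: entry 0 ≤ 0; row 3: (25/3)/1 = 25/3. Minimum is 25/3 at row 3 (c leaves); pivot element 1.
Divide row 3 by 1; eliminate column b from the other rows.
After both pivots, the entry at the z-row, column RHS is 75.

75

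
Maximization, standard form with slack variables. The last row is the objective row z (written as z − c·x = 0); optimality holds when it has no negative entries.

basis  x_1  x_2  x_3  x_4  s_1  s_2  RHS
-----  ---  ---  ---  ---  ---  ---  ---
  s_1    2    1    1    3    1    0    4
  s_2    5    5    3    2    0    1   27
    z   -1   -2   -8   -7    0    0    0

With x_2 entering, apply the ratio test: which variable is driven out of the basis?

s_1

Column x_2 entries and ratios — s_1: 4/1 = 4; s_2: 27/5 = 27/5.
Smallest ratio is 4 in the row of s_1, so s_1 leaves.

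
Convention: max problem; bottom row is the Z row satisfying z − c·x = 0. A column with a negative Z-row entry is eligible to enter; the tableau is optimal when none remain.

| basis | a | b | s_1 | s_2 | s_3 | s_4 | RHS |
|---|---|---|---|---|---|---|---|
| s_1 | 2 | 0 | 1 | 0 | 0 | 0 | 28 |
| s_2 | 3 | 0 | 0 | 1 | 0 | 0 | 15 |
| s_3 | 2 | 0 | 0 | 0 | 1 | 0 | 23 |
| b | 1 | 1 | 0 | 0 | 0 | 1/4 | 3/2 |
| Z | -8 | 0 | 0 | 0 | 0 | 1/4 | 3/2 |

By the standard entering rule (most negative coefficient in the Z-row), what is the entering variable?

a

Negative Z-row entries: a: -8.
The most negative is -8 in column a, so a enters.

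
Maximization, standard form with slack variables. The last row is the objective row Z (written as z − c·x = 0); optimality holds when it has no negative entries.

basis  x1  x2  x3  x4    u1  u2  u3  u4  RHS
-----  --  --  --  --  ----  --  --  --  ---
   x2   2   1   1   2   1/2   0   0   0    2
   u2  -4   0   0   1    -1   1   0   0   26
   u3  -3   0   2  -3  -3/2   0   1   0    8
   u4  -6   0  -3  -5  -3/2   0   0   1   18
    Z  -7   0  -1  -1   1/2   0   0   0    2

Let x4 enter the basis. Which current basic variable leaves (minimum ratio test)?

x2

Column x4 entries and ratios — x2: 2/2 = 1; u2: 26/1 = 26; u3: -3 ≤ 0, skip; u4: -5 ≤ 0, skip.
Smallest ratio is 1 in the row of x2, so x2 leaves.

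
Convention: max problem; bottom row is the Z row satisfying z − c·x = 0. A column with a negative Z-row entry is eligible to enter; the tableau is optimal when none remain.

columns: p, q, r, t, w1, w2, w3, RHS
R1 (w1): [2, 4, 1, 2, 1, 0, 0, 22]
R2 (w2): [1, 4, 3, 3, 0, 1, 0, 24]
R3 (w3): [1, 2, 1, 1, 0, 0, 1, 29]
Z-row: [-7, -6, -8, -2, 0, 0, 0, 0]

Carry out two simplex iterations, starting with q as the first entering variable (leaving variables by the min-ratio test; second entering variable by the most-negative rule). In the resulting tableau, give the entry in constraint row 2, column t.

1/2

Ratio test on column q — row 1: 22/4 = 11/2; row 2: 24/4 = 6; row 3: 29/2 = 29/2. Minimum is 11/2 at row 1 (w1 leaves); pivot element 4.
Divide row 1 by 4; eliminate column q from the other rows.
Second iteration: most negative Z-row entry is -13/2 in column r, so r enters.
Ratio test on column r — row 1: (11/2)/(1/4) = 22; row 2: 2/2 = 1; row 3: 18/(1/2) = 36. Minimum is 1 at row 2 (w2 leaves); pivot element 2.
Divide row 2 by 2; eliminate column r from the other rows.
After both pivots, the entry at constraint row 2, column t is 1/2.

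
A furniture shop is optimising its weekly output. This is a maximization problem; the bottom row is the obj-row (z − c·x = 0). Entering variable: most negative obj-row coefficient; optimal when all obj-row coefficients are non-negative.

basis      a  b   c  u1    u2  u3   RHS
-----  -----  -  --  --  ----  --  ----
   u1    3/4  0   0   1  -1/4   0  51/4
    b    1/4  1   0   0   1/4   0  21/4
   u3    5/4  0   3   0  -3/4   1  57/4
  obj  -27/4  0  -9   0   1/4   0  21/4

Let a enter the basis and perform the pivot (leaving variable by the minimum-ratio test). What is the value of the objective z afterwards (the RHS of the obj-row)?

411/5

Ratio test on column a — row 1: (51/4)/(3/4) = 17; row 2: (21/4)/(1/4) = 21; row 3: (57/4)/(5/4) = 57/5. Minimum is 57/5 at row 3 (u3 leaves); pivot element 5/4.
Pivot on row 3; the obj-row RHS becomes 21/4 − (-27/4)·(57/5) = 411/5.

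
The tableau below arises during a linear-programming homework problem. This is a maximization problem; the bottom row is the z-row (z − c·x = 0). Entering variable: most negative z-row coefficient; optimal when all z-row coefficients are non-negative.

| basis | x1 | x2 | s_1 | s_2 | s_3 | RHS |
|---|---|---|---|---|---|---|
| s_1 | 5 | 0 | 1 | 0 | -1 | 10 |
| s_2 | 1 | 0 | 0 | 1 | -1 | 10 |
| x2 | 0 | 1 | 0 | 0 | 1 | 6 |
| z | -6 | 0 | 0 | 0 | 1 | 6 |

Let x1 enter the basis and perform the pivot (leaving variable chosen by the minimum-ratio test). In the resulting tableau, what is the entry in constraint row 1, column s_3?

Ratio test on column x1 — row 1: 10/5 = 2; row 2: 10/1 = 10; row 3: entry 0 ≤ 0. Minimum is 2 at row 1 (s_1 leaves); pivot element 5.
Divide row 1 by 5; eliminate column x1 from the other rows.
In the new row 1, the s_3 entry is the old entry divided by the pivot: (-1)/5 = -1/5.

-1/5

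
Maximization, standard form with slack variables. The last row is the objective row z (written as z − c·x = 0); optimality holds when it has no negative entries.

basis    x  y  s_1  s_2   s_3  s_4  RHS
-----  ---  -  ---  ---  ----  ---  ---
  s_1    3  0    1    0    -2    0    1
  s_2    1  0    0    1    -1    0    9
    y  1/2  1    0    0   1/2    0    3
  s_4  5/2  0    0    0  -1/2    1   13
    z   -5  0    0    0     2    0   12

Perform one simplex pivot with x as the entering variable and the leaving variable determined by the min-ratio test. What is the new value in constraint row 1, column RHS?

Ratio test on column x — row 1: 1/3 = 1/3; row 2: 9/1 = 9; row 3: 3/(1/2) = 6; row 4: 13/(5/2) = 26/5. Minimum is 1/3 at row 1 (s_1 leaves); pivot element 3.
Divide row 1 by 3; eliminate column x from the other rows.
In the new row 1, the RHS entry is the old entry divided by the pivot: 1/3 = 1/3.

1/3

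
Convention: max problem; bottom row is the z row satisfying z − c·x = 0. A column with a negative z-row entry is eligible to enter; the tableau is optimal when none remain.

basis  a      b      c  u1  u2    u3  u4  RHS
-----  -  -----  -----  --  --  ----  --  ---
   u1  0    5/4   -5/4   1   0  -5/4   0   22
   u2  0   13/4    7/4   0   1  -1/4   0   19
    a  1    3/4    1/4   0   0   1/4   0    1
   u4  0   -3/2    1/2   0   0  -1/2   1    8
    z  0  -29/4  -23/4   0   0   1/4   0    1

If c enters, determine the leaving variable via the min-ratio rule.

Column c entries and ratios — u1: -5/4 ≤ 0, skip; u2: 19/(7/4) = 76/7; a: 1/(1/4) = 4; u4: 8/(1/2) = 16.
Smallest ratio is 4 in the row of a, so a leaves.

a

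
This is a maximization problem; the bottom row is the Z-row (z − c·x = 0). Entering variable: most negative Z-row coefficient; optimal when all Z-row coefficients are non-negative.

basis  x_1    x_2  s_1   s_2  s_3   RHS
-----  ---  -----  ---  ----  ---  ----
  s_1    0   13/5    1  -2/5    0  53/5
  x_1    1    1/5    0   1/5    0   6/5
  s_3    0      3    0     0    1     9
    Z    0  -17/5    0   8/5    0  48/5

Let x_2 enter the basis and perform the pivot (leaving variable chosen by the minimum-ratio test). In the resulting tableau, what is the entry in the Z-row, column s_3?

17/15

Ratio test on column x_2 — row 1: (53/5)/(13/5) = 53/13; row 2: (6/5)/(1/5) = 6; row 3: 9/3 = 3. Minimum is 3 at row 3 (s_3 leaves); pivot element 3.
Divide row 3 by 3; eliminate column x_2 from the other rows.
Z-row update in column s_3: 0 − (-17/5)·(1/3) = 17/15.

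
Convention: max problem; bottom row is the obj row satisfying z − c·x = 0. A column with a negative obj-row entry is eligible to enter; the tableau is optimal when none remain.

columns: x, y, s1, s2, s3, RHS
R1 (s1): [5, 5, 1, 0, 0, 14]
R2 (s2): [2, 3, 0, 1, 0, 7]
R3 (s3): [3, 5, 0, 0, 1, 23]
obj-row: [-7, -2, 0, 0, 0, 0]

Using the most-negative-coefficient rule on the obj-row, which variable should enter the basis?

Negative obj-row entries: x: -7, y: -2.
The most negative is -7 in column x, so x enters.

x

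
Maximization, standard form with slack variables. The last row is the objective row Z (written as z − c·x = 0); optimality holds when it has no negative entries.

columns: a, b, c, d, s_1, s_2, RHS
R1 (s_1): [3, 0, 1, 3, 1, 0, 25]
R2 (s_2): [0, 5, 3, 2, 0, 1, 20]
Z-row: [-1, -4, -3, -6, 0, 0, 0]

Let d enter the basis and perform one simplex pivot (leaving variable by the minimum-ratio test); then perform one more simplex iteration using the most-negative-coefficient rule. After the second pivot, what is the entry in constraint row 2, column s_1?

Ratio test on column d — row 1: 25/3 = 25/3; row 2: 20/2 = 10. Minimum is 25/3 at row 1 (s_1 leaves); pivot element 3.
Divide row 1 by 3; eliminate column d from the other rows.
Second iteration: most negative Z-row entry is -4 in column b, so b enters.
Ratio test on column b — row 1: entry 0 ≤ 0; row 2: (10/3)/5 = 2/3. Minimum is 2/3 at row 2 (s_2 leaves); pivot element 5.
Divide row 2 by 5; eliminate column b from the other rows.
After both pivots, the entry at constraint row 2, column s_1 is -2/15.

-2/15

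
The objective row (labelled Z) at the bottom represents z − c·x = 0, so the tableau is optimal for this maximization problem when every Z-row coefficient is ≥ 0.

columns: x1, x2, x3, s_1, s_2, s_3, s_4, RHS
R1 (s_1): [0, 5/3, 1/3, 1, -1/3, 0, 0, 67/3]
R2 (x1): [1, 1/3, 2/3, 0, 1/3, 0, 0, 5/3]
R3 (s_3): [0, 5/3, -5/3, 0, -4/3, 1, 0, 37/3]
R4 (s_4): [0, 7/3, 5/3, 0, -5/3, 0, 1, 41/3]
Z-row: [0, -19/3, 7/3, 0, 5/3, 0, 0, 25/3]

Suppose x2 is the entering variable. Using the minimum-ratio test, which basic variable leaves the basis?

x1

Column x2 entries and ratios — s_1: (67/3)/(5/3) = 67/5; x1: (5/3)/(1/3) = 5; s_3: (37/3)/(5/3) = 37/5; s_4: (41/3)/(7/3) = 41/7.
Smallest ratio is 5 in the row of x1, so x1 leaves.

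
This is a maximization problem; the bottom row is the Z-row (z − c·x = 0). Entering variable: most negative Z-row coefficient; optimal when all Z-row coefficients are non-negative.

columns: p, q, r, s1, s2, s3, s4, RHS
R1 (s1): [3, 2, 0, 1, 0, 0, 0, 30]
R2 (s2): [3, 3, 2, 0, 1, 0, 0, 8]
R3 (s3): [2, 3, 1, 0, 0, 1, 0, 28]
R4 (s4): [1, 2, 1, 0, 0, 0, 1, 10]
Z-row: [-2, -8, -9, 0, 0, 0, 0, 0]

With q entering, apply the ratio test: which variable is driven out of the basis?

Column q entries and ratios — s1: 30/2 = 15; s2: 8/3 = 8/3; s3: 28/3 = 28/3; s4: 10/2 = 5.
Smallest ratio is 8/3 in the row of s2, so s2 leaves.

s2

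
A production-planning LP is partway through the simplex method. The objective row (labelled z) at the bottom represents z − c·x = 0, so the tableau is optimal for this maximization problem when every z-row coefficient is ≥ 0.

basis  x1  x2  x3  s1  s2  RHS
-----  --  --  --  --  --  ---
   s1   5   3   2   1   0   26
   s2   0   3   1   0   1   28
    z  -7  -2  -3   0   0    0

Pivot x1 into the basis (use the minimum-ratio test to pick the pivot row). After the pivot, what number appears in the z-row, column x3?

-1/5

Ratio test on column x1 — row 1: 26/5 = 26/5; row 2: entry 0 ≤ 0. Minimum is 26/5 at row 1 (s1 leaves); pivot element 5.
Divide row 1 by 5; eliminate column x1 from the other rows.
z-row update in column x3: -3 − (-7)·(2/5) = -1/5.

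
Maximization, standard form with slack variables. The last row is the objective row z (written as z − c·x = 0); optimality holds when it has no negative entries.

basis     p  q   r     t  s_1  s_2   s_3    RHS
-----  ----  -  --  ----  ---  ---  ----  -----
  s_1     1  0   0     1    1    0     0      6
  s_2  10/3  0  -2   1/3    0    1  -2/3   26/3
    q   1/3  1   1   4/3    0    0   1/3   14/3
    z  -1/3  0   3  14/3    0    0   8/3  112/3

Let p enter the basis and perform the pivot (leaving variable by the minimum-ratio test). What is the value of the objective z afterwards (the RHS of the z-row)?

Ratio test on column p — row 1: 6/1 = 6; row 2: (26/3)/(10/3) = 13/5; row 3: (14/3)/(1/3) = 14. Minimum is 13/5 at row 2 (s_2 leaves); pivot element 10/3.
Pivot on row 2; the z-row RHS becomes 112/3 − (-1/3)·(13/5) = 191/5.

191/5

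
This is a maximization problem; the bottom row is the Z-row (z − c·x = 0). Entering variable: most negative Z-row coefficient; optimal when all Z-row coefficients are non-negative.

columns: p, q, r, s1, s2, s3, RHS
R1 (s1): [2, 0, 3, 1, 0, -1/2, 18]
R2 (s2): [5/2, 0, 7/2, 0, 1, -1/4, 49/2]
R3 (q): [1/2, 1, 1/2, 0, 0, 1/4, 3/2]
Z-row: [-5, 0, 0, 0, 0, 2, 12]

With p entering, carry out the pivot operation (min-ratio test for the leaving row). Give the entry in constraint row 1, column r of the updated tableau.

Ratio test on column p — row 1: 18/2 = 9; row 2: (49/2)/(5/2) = 49/5; row 3: (3/2)/(1/2) = 3. Minimum is 3 at row 3 (q leaves); pivot element 1/2.
Divide row 3 by 1/2; eliminate column p from the other rows.
Row 1 update in column r: 3 − 2·1 = 1.

1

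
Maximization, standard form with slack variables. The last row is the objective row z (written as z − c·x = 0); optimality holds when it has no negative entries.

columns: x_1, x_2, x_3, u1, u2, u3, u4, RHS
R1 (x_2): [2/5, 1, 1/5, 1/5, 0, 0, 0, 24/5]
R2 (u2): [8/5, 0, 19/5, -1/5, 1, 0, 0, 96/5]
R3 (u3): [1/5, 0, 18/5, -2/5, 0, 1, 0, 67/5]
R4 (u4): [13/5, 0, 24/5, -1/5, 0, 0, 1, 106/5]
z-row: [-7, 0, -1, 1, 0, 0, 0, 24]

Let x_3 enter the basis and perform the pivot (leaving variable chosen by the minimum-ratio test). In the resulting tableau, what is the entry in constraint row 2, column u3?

-19/18

Ratio test on column x_3 — row 1: (24/5)/(1/5) = 24; row 2: (96/5)/(19/5) = 96/19; row 3: (67/5)/(18/5) = 67/18; row 4: (106/5)/(24/5) = 53/12. Minimum is 67/18 at row 3 (u3 leaves); pivot element 18/5.
Divide row 3 by 18/5; eliminate column x_3 from the other rows.
Row 2 update in column u3: 0 − (19/5)·(5/18) = -19/18.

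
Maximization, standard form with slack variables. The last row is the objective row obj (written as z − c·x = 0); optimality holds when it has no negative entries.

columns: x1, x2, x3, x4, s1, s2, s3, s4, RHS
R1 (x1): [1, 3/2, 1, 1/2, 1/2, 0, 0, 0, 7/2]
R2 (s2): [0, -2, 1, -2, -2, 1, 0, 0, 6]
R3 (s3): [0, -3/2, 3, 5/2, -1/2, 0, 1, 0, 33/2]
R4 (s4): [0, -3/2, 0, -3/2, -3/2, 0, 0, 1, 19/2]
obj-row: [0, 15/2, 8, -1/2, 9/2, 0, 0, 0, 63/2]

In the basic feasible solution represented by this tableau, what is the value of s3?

s3 is basic (row 3); its value is the RHS of that row, 33/2.

33/2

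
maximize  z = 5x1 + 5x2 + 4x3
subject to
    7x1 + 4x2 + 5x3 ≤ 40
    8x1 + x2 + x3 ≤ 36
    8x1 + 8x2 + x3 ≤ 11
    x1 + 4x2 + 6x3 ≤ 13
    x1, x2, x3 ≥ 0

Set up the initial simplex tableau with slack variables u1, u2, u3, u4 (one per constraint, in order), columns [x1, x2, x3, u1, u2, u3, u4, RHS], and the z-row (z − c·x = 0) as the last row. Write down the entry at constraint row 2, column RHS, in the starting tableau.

36

The RHS of constraint 2 is b_2 = 36.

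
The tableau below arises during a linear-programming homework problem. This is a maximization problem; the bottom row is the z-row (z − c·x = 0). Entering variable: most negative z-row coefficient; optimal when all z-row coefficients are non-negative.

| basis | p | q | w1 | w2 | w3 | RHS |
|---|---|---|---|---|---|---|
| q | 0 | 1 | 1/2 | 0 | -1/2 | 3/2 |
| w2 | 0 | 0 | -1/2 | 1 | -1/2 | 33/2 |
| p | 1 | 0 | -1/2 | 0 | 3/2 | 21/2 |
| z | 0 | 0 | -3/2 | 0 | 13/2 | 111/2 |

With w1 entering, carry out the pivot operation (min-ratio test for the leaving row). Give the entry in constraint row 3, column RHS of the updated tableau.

12

Ratio test on column w1 — row 1: (3/2)/(1/2) = 3; row 2: entry -1/2 ≤ 0; row 3: entry -1/2 ≤ 0. Minimum is 3 at row 1 (q leaves); pivot element 1/2.
Divide row 1 by 1/2; eliminate column w1 from the other rows.
Row 3 update in column RHS: 21/2 − (-1/2)·3 = 12.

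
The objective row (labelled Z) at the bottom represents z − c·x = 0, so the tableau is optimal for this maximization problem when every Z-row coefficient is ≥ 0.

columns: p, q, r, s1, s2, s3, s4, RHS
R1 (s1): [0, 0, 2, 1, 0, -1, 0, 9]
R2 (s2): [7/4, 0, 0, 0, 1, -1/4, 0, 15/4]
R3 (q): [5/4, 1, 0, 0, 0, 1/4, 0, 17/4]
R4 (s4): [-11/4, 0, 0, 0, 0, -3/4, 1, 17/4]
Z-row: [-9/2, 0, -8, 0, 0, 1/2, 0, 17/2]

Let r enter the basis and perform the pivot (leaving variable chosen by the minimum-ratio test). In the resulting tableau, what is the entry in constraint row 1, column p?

0

Ratio test on column r — row 1: 9/2 = 9/2; row 2: entry 0 ≤ 0; row 3: entry 0 ≤ 0; row 4: entry 0 ≤ 0. Minimum is 9/2 at row 1 (s1 leaves); pivot element 2.
Divide row 1 by 2; eliminate column r from the other rows.
In the new row 1, the p entry is the old entry divided by the pivot: 0/2 = 0.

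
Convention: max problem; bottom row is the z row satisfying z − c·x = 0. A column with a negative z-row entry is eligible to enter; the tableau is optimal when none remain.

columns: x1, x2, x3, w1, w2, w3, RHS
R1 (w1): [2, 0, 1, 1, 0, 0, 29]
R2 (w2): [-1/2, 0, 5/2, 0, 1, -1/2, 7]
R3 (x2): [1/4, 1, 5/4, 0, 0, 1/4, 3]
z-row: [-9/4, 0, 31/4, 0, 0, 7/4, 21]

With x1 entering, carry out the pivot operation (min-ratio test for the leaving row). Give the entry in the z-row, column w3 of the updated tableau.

Ratio test on column x1 — row 1: 29/2 = 29/2; row 2: entry -1/2 ≤ 0; row 3: 3/(1/4) = 12. Minimum is 12 at row 3 (x2 leaves); pivot element 1/4.
Divide row 3 by 1/4; eliminate column x1 from the other rows.
z-row update in column w3: 7/4 − (-9/4)·1 = 4.

4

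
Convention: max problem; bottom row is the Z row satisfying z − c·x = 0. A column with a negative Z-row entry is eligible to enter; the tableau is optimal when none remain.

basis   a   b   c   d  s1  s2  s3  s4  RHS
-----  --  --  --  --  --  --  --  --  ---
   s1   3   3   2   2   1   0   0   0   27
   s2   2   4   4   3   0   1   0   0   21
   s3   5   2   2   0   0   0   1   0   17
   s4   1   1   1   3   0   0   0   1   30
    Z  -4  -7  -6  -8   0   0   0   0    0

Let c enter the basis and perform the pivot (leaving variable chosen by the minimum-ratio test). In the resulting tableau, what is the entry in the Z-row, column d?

-7/2

Ratio test on column c — row 1: 27/2 = 27/2; row 2: 21/4 = 21/4; row 3: 17/2 = 17/2; row 4: 30/1 = 30. Minimum is 21/4 at row 2 (s2 leaves); pivot element 4.
Divide row 2 by 4; eliminate column c from the other rows.
Z-row update in column d: -8 − (-6)·(3/4) = -7/2.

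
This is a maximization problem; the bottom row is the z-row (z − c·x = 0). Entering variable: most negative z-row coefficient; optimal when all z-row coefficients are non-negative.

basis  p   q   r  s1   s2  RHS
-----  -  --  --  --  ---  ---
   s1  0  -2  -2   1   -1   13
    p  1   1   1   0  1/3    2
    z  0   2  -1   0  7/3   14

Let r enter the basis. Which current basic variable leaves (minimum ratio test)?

p

Column r entries and ratios — s1: -2 ≤ 0, skip; p: 2/1 = 2.
Smallest ratio is 2 in the row of p, so p leaves.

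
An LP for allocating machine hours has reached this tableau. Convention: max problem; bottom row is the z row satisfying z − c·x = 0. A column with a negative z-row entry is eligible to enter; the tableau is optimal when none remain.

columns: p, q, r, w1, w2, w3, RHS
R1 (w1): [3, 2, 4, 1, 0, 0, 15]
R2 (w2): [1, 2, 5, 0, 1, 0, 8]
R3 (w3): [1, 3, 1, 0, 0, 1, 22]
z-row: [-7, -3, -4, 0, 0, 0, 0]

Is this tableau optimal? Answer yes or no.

The z-row has a negative entry -7 in column p, so it is not optimal.

no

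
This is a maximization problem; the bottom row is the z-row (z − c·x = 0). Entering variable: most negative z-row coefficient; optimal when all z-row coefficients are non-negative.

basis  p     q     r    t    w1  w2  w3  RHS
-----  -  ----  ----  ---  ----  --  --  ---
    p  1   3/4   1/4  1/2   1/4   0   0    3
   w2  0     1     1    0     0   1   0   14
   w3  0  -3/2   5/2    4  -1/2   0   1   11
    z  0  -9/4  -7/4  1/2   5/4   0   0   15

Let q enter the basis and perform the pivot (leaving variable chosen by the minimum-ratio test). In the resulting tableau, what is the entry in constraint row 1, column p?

Ratio test on column q — row 1: 3/(3/4) = 4; row 2: 14/1 = 14; row 3: entry -3/2 ≤ 0. Minimum is 4 at row 1 (p leaves); pivot element 3/4.
Divide row 1 by 3/4; eliminate column q from the other rows.
In the new row 1, the p entry is the old entry divided by the pivot: 1/(3/4) = 4/3.

4/3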